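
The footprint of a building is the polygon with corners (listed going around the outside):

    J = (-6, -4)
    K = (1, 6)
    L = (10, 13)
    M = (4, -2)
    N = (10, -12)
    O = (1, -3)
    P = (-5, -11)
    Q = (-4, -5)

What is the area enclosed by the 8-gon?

128

Σ = (-32) + (-47) + (-72) + (-28) + (-18) + (-26) + (-19) + (-14) = -256
Area = |Σ|/2 = 128.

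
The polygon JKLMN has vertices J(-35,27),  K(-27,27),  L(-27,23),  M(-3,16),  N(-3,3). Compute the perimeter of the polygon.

90

|JK| = √((8)² + (0)²) = √64 = 8
|KL| = √((0)² + (-4)²) = √16 = 4
|LM| = √((24)² + (-7)²) = √625 = 25
|MN| = √((0)² + (-13)²) = √169 = 13
|NJ| = √((-32)² + (24)²) = √1600 = 40
Perimeter = 8 + 4 + 25 + 13 + 40 = 90.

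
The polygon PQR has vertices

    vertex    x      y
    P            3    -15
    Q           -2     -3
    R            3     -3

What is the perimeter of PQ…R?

30

|PQ| = √((-5)² + (12)²) = √169 = 13
|QR| = √((5)² + (0)²) = √25 = 5
|RP| = √((0)² + (-12)²) = √144 = 12
Perimeter = 13 + 5 + 12 = 30.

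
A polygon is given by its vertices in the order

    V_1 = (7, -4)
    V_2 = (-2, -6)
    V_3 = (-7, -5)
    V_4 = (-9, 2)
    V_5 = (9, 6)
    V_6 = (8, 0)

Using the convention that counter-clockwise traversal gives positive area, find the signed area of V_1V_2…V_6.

Σ = (-50) + (-32) + (-59) + (-72) + (-48) + (-32) = -293
Signed area = Σ/2 = -146.5 (negative ⇒ clockwise traversal).

-146.5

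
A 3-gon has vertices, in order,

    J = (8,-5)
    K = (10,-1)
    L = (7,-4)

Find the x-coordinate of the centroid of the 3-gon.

Apply the shoelace (surveyor's) formula. First the cross-terms c_i = x_i·y_{i+1} − x_{i+1}·y_i:
  42, -33, -3  ⇒  2A = 6, A = 3.
Then Σ (x_i + x_{i+1})·c_i = 150, so x̄ = 150 / (6·3) = 25/3.

25/3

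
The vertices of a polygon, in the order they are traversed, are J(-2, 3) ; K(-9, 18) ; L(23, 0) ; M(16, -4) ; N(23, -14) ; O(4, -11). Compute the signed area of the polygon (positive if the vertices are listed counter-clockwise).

-427

Cross-terms: -9, -414, -92, -132, -197, -10  ⇒  Σ = -854
Signed area = Σ/2 = -427 (negative ⇒ clockwise traversal).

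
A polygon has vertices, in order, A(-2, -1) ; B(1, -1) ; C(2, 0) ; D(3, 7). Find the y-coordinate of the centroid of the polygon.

Apply the surveyor's formula. First the cross-terms c_i = x_i·y_{i+1} − x_{i+1}·y_i:
  3, 2, 14, 11  ⇒  2A = 30, A = 15.
Then Σ (y_i + y_{i+1})·c_i = 156, so ȳ = 156 / (6·15) = 26/15.

26/15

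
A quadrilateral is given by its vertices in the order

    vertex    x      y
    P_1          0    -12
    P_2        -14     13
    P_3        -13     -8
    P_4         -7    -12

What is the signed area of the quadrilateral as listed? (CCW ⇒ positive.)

148.5

Apply the shoelace (surveyor's) formula: 2A = Σ (x_i·y_{i+1} − x_{i+1}·y_i), indices taken mod 4.
Σ = (-168) + (281) + (100) + (84) = 297
Signed area = Σ/2 = 148.5 (positive ⇒ counter-clockwise traversal).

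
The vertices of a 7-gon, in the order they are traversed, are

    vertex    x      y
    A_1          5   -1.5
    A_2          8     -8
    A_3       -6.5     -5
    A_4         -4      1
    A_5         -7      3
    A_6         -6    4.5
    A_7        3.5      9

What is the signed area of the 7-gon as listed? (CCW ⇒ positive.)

-142.5

Apply the shoelace formula: 2A = Σ (x_i·y_{i+1} − x_{i+1}·y_i), indices taken mod 7.
Σ = (-28) + (-92) + (-26.5) + (-5) + (-13.5) + (-69.75) + (-50.25) = -285
Signed area = Σ/2 = -142.5 (negative ⇒ clockwise traversal).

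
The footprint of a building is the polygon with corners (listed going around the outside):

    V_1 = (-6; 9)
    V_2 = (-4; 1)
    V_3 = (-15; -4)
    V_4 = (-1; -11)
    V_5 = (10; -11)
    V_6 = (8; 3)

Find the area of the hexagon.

Apply Gauss's area formula: 2A = Σ (x_i·y_{i+1} − x_{i+1}·y_i), indices taken mod 6.
Σ = (30) + (31) + (161) + (121) + (118) + (90) = 551
Area = |Σ|/2 = 275.5.

275.5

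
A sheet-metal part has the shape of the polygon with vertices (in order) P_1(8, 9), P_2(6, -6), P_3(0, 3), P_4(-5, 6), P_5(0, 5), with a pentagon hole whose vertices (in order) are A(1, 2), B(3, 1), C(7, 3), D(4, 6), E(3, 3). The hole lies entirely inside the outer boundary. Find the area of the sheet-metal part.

55

Outer boundary:
Apply the surveyor's formula: 2A = Σ (x_i·y_{i+1} − x_{i+1}·y_i), indices taken mod 5.
P_1→P_2: (8)(-6) − (6)(9) = -102
P_2→P_3: (6)(3) − (0)(-6) = 18
P_3→P_4: (0)(6) − (-5)(3) = 15
P_4→P_5: (-5)(5) − (0)(6) = -25
P_5→P_1: (0)(9) − (8)(5) = -40
Σ = -134
Area = |Σ|/2 = 67.
Hole:
Apply the surveyor's formula: 2A = Σ (x_i·y_{i+1} − x_{i+1}·y_i), indices taken mod 5.
Σ = (-5) + (2) + (30) + (-6) + (3) = 24
Area = |Σ|/2 = 12.
Net area = 67 − 12 = 55.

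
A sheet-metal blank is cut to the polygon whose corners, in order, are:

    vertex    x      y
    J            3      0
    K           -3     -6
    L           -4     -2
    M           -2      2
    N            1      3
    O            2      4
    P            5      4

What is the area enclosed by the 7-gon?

Σ = (-18) + (-18) + (-12) + (-8) + (-2) + (-12) + (-12) = -82
Area = |Σ|/2 = 41.

41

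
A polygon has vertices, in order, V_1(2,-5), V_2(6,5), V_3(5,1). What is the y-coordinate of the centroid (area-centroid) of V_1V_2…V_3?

1/3

Apply the shoelace formula. First the cross-terms c_i = x_i·y_{i+1} − x_{i+1}·y_i:
  40, -19, -27  ⇒  2A = -6, A = -3.
Then Σ (y_i + y_{i+1})·c_i = -6, so ȳ = -6 / (6·(-3)) = 1/3.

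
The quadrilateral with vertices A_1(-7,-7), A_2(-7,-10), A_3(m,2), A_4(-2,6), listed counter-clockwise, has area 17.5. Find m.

The doubled signed area Σ (x_i y_{i+1} − x_{i+1} y_i) is linear in m.
With m=0 it equals 67; the coefficient of m is 16 (from the two edges through A_3).
So 16·m + 67 = 2·17.5 = 35 ⇒ m = -2.

-2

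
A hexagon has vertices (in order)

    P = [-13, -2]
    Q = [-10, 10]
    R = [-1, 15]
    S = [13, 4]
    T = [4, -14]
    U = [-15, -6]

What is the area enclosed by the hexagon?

484.5

Apply the shoelace (surveyor's) formula: 2A = Σ (x_i·y_{i+1} − x_{i+1}·y_i), indices taken mod 6.
P→Q: (-13)(10) − (-10)(-2) = -150
Q→R: (-10)(15) − (-1)(10) = -140
R→S: (-1)(4) − (13)(15) = -199
S→T: (13)(-14) − (4)(4) = -198
T→U: (4)(-6) − (-15)(-14) = -234
U→P: (-15)(-2) − (-13)(-6) = -48
Σ = -969
Area = |Σ|/2 = 484.5.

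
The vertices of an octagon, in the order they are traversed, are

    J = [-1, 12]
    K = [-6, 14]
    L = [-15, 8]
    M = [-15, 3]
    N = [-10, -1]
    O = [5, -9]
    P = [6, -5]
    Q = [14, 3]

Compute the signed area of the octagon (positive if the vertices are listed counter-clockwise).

361.5

Apply Gauss's area formula: 2A = Σ (x_i·y_{i+1} − x_{i+1}·y_i), indices taken mod 8.
Cross-terms: 58, 162, 75, 45, 95, 29, 88, 171  ⇒  Σ = 723
Signed area = Σ/2 = 361.5 (positive ⇒ counter-clockwise traversal).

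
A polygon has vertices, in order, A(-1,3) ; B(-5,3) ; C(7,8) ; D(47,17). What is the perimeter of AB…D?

108

|AB| = √((-4)² + (0)²) = √16 = 4
|BC| = √((12)² + (5)²) = √169 = 13
|CD| = √((40)² + (9)²) = √1681 = 41
|DA| = √((-48)² + (-14)²) = √2500 = 50
Perimeter = 4 + 13 + 41 + 50 = 108.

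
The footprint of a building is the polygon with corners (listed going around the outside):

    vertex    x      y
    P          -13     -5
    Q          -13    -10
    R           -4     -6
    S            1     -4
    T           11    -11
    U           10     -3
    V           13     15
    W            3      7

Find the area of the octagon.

273

P→Q: (-13)(-10) − (-13)(-5) = 65
Q→R: (-13)(-6) − (-4)(-10) = 38
R→S: (-4)(-4) − (1)(-6) = 22
S→T: (1)(-11) − (11)(-4) = 33
T→U: (11)(-3) − (10)(-11) = 77
U→V: (10)(15) − (13)(-3) = 189
V→W: (13)(7) − (3)(15) = 46
W→P: (3)(-5) − (-13)(7) = 76
Σ = 546
Area = |Σ|/2 = 273.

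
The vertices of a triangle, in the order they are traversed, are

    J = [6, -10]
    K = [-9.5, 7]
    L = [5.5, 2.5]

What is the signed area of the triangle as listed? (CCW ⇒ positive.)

Apply the shoelace formula: 2A = Σ (x_i·y_{i+1} − x_{i+1}·y_i), indices taken mod 3.
J→K: (6)(7) − (-9.5)(-10) = -53
K→L: (-9.5)(2.5) − (5.5)(7) = -62.25
L→J: (5.5)(-10) − (6)(2.5) = -70
Σ = -185.25
Signed area = Σ/2 = -92.625 (negative ⇒ clockwise traversal).

-92.625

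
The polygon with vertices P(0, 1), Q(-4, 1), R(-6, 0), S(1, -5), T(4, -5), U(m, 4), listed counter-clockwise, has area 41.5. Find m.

Write out the shoelace sum; only the two edges meeting at U involve m:
2·Area = [(4·4 − m·(-5)) + (m·1 − 0·4)] + 55
       = 6·m + 71 = 83
⇒ m = 2.

2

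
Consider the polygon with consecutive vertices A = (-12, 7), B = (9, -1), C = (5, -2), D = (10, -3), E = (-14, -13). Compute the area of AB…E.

Apply the surveyor's formula: 2A = Σ (x_i·y_{i+1} − x_{i+1}·y_i), indices taken mod 5.
Σ = (-51) + (-13) + (5) + (-172) + (-254) = -485
Area = |Σ|/2 = 242.5.

242.5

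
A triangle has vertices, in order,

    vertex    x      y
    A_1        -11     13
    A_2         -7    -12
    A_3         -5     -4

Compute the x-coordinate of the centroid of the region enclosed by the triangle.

Apply the shoelace (surveyor's) formula. First the cross-terms c_i = x_i·y_{i+1} − x_{i+1}·y_i:
  223, -32, -109  ⇒  2A = 82, A = 41.
Then Σ (x_i + x_{i+1})·c_i = -1886, so x̄ = -1886 / (6·41) = -23/3.

-23/3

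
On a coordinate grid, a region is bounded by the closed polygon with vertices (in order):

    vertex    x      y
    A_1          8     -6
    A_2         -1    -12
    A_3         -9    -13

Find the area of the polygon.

Apply the surveyor's formula: 2A = Σ (x_i·y_{i+1} − x_{i+1}·y_i), indices taken mod 3.
Σ = (-102) + (-95) + (158) = -39
Area = |Σ|/2 = 19.5.

19.5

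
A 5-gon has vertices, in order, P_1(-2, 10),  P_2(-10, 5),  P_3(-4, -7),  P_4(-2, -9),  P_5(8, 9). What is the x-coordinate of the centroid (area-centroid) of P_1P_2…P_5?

Apply the shoelace (surveyor's) formula. First the cross-terms c_i = x_i·y_{i+1} − x_{i+1}·y_i:
  90, 90, 22, 54, 98  ⇒  2A = 354, A = 177.
Then Σ (x_i + x_{i+1})·c_i = -1560, so x̄ = -1560 / (6·177) = -260/177.

-260/177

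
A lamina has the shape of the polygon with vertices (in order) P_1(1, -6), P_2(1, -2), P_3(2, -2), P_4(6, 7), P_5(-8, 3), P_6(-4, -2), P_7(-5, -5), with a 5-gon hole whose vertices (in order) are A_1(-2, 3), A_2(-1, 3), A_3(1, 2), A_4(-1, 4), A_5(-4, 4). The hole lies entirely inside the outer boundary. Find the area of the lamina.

Outer boundary:
Apply the surveyor's formula: 2A = Σ (x_i·y_{i+1} − x_{i+1}·y_i), indices taken mod 7.
P_1→P_2: (1)(-2) − (1)(-6) = 4
P_2→P_3: (1)(-2) − (2)(-2) = 2
P_3→P_4: (2)(7) − (6)(-2) = 26
P_4→P_5: (6)(3) − (-8)(7) = 74
P_5→P_6: (-8)(-2) − (-4)(3) = 28
P_6→P_7: (-4)(-5) − (-5)(-2) = 10
P_7→P_1: (-5)(-6) − (1)(-5) = 35
Σ = 179
Area = |Σ|/2 = 89.5.
Hole:
Apply the shoelace (surveyor's) formula: 2A = Σ (x_i·y_{i+1} − x_{i+1}·y_i), indices taken mod 5.
Σ = (-3) + (-5) + (6) + (12) + (-4) = 6
Area = |Σ|/2 = 3.
Net area = 89.5 − 3 = 86.5.

86.5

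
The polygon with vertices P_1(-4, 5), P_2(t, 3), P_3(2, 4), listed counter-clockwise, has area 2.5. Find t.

3

The doubled signed area Σ (x_i y_{i+1} − x_{i+1} y_i) is linear in t.
With t=0 it equals 8; the coefficient of t is -1 (from the two edges through P_2).
So -1·t + 8 = 2·2.5 = 5 ⇒ t = 3.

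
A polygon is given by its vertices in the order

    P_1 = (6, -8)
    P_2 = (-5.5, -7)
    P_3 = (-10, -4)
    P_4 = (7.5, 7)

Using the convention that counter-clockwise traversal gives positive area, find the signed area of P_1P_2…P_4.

Apply the surveyor's formula: 2A = Σ (x_i·y_{i+1} − x_{i+1}·y_i), indices taken mod 4.
P_1→P_2: (6)(-7) − (-5.5)(-8) = -86
P_2→P_3: (-5.5)(-4) − (-10)(-7) = -48
P_3→P_4: (-10)(7) − (7.5)(-4) = -40
P_4→P_1: (7.5)(-8) − (6)(7) = -102
Σ = -276
Signed area = Σ/2 = -138 (negative ⇒ clockwise traversal).

-138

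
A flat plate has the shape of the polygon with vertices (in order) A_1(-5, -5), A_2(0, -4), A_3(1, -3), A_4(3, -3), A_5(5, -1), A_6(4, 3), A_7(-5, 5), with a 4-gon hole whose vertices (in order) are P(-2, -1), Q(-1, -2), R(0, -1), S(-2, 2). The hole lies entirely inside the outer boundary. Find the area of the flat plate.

Outer boundary:
Σ = (20) + (4) + (6) + (12) + (19) + (35) + (50) = 146
Area = |Σ|/2 = 73.
Hole:
Apply the shoelace formula: 2A = Σ (x_i·y_{i+1} − x_{i+1}·y_i), indices taken mod 4.
Cross-terms: 3, 1, -2, 6  ⇒  Σ = 8
Area = |Σ|/2 = 4.
Net area = 73 − 4 = 69.

69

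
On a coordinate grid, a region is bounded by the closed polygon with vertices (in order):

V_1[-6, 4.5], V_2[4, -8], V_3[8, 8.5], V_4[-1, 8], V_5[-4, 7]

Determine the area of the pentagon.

124.75

Apply the surveyor's formula: 2A = Σ (x_i·y_{i+1} − x_{i+1}·y_i), indices taken mod 5.
Σ = (30) + (98) + (72.5) + (25) + (24) = 249.5
Area = |Σ|/2 = 124.75.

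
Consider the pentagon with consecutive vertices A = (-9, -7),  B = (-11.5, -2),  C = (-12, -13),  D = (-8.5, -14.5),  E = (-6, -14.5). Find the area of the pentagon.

37.125

Apply Gauss's area formula: 2A = Σ (x_i·y_{i+1} − x_{i+1}·y_i), indices taken mod 5.
Cross-terms: -62.5, 125.5, 63.5, 36.25, -88.5  ⇒  Σ = 74.25
Area = |Σ|/2 = 37.125.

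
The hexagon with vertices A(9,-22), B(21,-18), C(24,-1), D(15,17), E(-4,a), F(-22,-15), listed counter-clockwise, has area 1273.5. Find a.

18

The doubled signed area Σ (x_i y_{i+1} − x_{i+1} y_i) is linear in a.
With a=0 it equals 1881; the coefficient of a is 37 (from the two edges through E).
So 37·a + 1881 = 2·1273.5 = 2547 ⇒ a = 18.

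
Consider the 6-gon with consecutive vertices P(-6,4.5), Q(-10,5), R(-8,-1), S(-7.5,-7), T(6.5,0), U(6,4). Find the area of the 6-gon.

118

Apply the surveyor's formula: 2A = Σ (x_i·y_{i+1} − x_{i+1}·y_i), indices taken mod 6.
Σ = (15) + (50) + (48.5) + (45.5) + (26) + (51) = 236
Area = |Σ|/2 = 118.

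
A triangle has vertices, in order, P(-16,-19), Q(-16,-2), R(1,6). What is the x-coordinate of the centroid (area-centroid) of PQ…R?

-31/3

Apply the shoelace formula. First the cross-terms c_i = x_i·y_{i+1} − x_{i+1}·y_i:
  -272, -94, 77  ⇒  2A = -289, A = -144.5.
Then Σ (x_i + x_{i+1})·c_i = 8959, so x̄ = 8959 / (6·(-144.5)) = -31/3.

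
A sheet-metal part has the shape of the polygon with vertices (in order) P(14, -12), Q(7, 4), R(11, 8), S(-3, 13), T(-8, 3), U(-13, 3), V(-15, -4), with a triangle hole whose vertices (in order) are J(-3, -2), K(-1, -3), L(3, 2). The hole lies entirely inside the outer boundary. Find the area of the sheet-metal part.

374

Outer boundary:
P→Q: (14)(4) − (7)(-12) = 140
Q→R: (7)(8) − (11)(4) = 12
R→S: (11)(13) − (-3)(8) = 167
S→T: (-3)(3) − (-8)(13) = 95
T→U: (-8)(3) − (-13)(3) = 15
U→V: (-13)(-4) − (-15)(3) = 97
V→P: (-15)(-12) − (14)(-4) = 236
Σ = 762
Area = |Σ|/2 = 381.
Hole:
J→K: (-3)(-3) − (-1)(-2) = 7
K→L: (-1)(2) − (3)(-3) = 7
L→J: (3)(-2) − (-3)(2) = 0
Σ = 14
Area = |Σ|/2 = 7.
Net area = 381 − 7 = 374.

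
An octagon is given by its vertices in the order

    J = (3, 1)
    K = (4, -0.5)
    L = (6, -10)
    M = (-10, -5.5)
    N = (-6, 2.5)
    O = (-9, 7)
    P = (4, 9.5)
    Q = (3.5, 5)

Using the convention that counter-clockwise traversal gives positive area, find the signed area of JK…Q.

-195.625

Σ = (-5.5) + (-37) + (-133) + (-58) + (-19.5) + (-113.5) + (-13.25) + (-11.5) = -391.25
Signed area = Σ/2 = -195.625 (negative ⇒ clockwise traversal).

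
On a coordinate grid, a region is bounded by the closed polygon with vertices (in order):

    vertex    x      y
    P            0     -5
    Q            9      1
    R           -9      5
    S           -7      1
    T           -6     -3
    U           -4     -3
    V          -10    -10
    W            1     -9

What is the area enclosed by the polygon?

P→Q: (0)(1) − (9)(-5) = 45
Q→R: (9)(5) − (-9)(1) = 54
R→S: (-9)(1) − (-7)(5) = 26
S→T: (-7)(-3) − (-6)(1) = 27
T→U: (-6)(-3) − (-4)(-3) = 6
U→V: (-4)(-10) − (-10)(-3) = 10
V→W: (-10)(-9) − (1)(-10) = 100
W→P: (1)(-5) − (0)(-9) = -5
Σ = 263
Area = |Σ|/2 = 131.5.

131.5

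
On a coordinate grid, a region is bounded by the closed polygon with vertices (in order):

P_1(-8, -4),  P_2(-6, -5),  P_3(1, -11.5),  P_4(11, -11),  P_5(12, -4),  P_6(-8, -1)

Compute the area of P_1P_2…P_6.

P_1→P_2: (-8)(-5) − (-6)(-4) = 16
P_2→P_3: (-6)(-11.5) − (1)(-5) = 74
P_3→P_4: (1)(-11) − (11)(-11.5) = 115.5
P_4→P_5: (11)(-4) − (12)(-11) = 88
P_5→P_6: (12)(-1) − (-8)(-4) = -44
P_6→P_1: (-8)(-4) − (-8)(-1) = 24
Σ = 273.5
Area = |Σ|/2 = 136.75.

136.75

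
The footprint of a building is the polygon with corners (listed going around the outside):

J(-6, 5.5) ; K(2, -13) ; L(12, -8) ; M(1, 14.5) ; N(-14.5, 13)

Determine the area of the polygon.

Σ = (67) + (140) + (182) + (223.25) + (-1.75) = 610.5
Area = |Σ|/2 = 305.25.

305.25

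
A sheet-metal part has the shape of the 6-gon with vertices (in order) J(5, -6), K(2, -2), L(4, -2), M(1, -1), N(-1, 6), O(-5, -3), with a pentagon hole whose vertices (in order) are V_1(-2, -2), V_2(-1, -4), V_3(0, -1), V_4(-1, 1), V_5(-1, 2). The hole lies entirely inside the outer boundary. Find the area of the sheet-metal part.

Outer boundary:
Apply the shoelace (surveyor's) formula: 2A = Σ (x_i·y_{i+1} − x_{i+1}·y_i), indices taken mod 6.
Σ = (2) + (4) + (-2) + (5) + (33) + (45) = 87
Area = |Σ|/2 = 43.5.
Hole:
Σ = (6) + (1) + (-1) + (-1) + (6) = 11
Area = |Σ|/2 = 5.5.
Net area = 43.5 − 5.5 = 38.

38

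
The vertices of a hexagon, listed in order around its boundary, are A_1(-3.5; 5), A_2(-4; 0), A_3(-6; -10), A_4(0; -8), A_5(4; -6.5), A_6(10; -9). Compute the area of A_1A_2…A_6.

Apply the surveyor's formula: 2A = Σ (x_i·y_{i+1} − x_{i+1}·y_i), indices taken mod 6.
Σ = (20) + (40) + (48) + (32) + (29) + (18.5) = 187.5
Area = |Σ|/2 = 93.75.

93.75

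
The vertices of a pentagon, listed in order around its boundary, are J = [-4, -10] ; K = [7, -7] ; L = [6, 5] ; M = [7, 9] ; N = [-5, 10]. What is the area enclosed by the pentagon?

199.5

Apply the shoelace (surveyor's) formula: 2A = Σ (x_i·y_{i+1} − x_{i+1}·y_i), indices taken mod 5.
Cross-terms: 98, 77, 19, 115, 90  ⇒  Σ = 399
Area = |Σ|/2 = 199.5.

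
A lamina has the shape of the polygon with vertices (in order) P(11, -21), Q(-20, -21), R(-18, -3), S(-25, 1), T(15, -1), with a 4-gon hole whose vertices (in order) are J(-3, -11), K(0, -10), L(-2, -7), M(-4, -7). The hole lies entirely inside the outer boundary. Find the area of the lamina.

668.5

Outer boundary:
Apply the shoelace formula: 2A = Σ (x_i·y_{i+1} − x_{i+1}·y_i), indices taken mod 5.
Σ = (-651) + (-318) + (-93) + (10) + (-304) = -1356
Area = |Σ|/2 = 678.
Hole:
Σ = (30) + (-20) + (-14) + (23) = 19
Area = |Σ|/2 = 9.5.
Net area = 678 − 9.5 = 668.5.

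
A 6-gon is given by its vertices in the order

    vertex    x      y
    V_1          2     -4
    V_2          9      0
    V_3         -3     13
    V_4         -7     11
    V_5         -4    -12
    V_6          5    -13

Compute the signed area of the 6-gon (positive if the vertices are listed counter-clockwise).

Apply the surveyor's formula: 2A = Σ (x_i·y_{i+1} − x_{i+1}·y_i), indices taken mod 6.
Σ = (36) + (117) + (58) + (128) + (112) + (6) = 457
Signed area = Σ/2 = 228.5 (positive ⇒ counter-clockwise traversal).

228.5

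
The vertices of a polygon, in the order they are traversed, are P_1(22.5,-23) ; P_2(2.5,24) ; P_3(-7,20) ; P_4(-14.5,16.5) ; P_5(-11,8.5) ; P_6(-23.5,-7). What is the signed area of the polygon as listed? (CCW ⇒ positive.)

1011.5

Σ = (597.5) + (218) + (174.5) + (58.25) + (276.75) + (698) = 2023
Signed area = Σ/2 = 1011.5 (positive ⇒ counter-clockwise traversal).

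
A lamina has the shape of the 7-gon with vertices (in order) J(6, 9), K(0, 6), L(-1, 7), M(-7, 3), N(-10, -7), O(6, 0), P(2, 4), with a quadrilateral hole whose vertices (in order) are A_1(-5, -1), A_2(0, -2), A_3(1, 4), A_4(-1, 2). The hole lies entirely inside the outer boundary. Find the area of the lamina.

Outer boundary:
Apply the surveyor's formula: 2A = Σ (x_i·y_{i+1} − x_{i+1}·y_i), indices taken mod 7.
Σ = (36) + (6) + (46) + (79) + (42) + (24) + (-6) = 227
Area = |Σ|/2 = 113.5.
Hole:
Apply Gauss's area formula: 2A = Σ (x_i·y_{i+1} − x_{i+1}·y_i), indices taken mod 4.
A_1→A_2: (-5)(-2) − (0)(-1) = 10
A_2→A_3: (0)(4) − (1)(-2) = 2
A_3→A_4: (1)(2) − (-1)(4) = 6
A_4→A_1: (-1)(-1) − (-5)(2) = 11
Σ = 29
Area = |Σ|/2 = 14.5.
Net area = 113.5 − 14.5 = 99.

99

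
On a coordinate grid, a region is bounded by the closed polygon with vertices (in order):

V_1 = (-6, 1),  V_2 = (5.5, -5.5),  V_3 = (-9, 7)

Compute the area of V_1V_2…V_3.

24.75

Apply Gauss's area formula: 2A = Σ (x_i·y_{i+1} − x_{i+1}·y_i), indices taken mod 3.
V_1→V_2: (-6)(-5.5) − (5.5)(1) = 27.5
V_2→V_3: (5.5)(7) − (-9)(-5.5) = -11
V_3→V_1: (-9)(1) − (-6)(7) = 33
Σ = 49.5
Area = |Σ|/2 = 24.75.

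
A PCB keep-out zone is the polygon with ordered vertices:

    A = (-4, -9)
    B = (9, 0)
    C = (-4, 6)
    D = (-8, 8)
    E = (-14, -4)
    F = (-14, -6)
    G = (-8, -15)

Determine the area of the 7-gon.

248.5

Apply the surveyor's formula: 2A = Σ (x_i·y_{i+1} − x_{i+1}·y_i), indices taken mod 7.
A→B: (-4)(0) − (9)(-9) = 81
B→C: (9)(6) − (-4)(0) = 54
C→D: (-4)(8) − (-8)(6) = 16
D→E: (-8)(-4) − (-14)(8) = 144
E→F: (-14)(-6) − (-14)(-4) = 28
F→G: (-14)(-15) − (-8)(-6) = 162
G→A: (-8)(-9) − (-4)(-15) = 12
Σ = 497
Area = |Σ|/2 = 248.5.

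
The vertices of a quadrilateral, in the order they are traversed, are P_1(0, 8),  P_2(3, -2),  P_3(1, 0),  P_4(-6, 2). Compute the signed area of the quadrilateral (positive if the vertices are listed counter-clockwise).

-34

Σ = (-24) + (2) + (2) + (-48) = -68
Signed area = Σ/2 = -34 (negative ⇒ clockwise traversal).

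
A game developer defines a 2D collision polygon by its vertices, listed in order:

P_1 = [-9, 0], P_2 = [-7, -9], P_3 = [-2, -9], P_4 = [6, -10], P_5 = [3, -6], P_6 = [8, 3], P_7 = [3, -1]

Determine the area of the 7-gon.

P_1→P_2: (-9)(-9) − (-7)(0) = 81
P_2→P_3: (-7)(-9) − (-2)(-9) = 45
P_3→P_4: (-2)(-10) − (6)(-9) = 74
P_4→P_5: (6)(-6) − (3)(-10) = -6
P_5→P_6: (3)(3) − (8)(-6) = 57
P_6→P_7: (8)(-1) − (3)(3) = -17
P_7→P_1: (3)(0) − (-9)(-1) = -9
Σ = 225
Area = |Σ|/2 = 112.5.

112.5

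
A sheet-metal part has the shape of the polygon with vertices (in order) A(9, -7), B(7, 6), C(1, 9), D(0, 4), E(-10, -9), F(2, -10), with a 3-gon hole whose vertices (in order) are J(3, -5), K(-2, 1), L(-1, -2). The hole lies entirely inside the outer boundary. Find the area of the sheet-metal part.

Outer boundary:
Apply Gauss's area formula: 2A = Σ (x_i·y_{i+1} − x_{i+1}·y_i), indices taken mod 6.
A→B: (9)(6) − (7)(-7) = 103
B→C: (7)(9) − (1)(6) = 57
C→D: (1)(4) − (0)(9) = 4
D→E: (0)(-9) − (-10)(4) = 40
E→F: (-10)(-10) − (2)(-9) = 118
F→A: (2)(-7) − (9)(-10) = 76
Σ = 398
Area = |Σ|/2 = 199.
Hole:
J→K: (3)(1) − (-2)(-5) = -7
K→L: (-2)(-2) − (-1)(1) = 5
L→J: (-1)(-5) − (3)(-2) = 11
Σ = 9
Area = |Σ|/2 = 4.5.
Net area = 199 − 4.5 = 194.5.

194.5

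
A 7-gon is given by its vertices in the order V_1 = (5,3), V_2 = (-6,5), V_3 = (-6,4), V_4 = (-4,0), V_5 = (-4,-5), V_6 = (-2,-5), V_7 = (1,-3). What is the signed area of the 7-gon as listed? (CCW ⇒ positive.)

Apply the surveyor's formula: 2A = Σ (x_i·y_{i+1} − x_{i+1}·y_i), indices taken mod 7.
Σ = (43) + (6) + (16) + (20) + (10) + (11) + (18) = 124
Signed area = Σ/2 = 62 (positive ⇒ counter-clockwise traversal).

62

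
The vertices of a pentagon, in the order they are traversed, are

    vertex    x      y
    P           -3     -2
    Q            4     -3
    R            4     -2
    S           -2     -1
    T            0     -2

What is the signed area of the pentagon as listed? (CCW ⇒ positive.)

Apply Gauss's area formula: 2A = Σ (x_i·y_{i+1} − x_{i+1}·y_i), indices taken mod 5.
P→Q: (-3)(-3) − (4)(-2) = 17
Q→R: (4)(-2) − (4)(-3) = 4
R→S: (4)(-1) − (-2)(-2) = -8
S→T: (-2)(-2) − (0)(-1) = 4
T→P: (0)(-2) − (-3)(-2) = -6
Σ = 11
Signed area = Σ/2 = 5.5 (positive ⇒ counter-clockwise traversal).

5.5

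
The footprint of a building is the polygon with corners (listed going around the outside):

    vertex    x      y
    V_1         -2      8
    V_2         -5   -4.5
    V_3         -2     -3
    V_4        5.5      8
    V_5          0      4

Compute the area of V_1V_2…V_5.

Apply the shoelace formula: 2A = Σ (x_i·y_{i+1} − x_{i+1}·y_i), indices taken mod 5.
Σ = (49) + (6) + (0.5) + (22) + (8) = 85.5
Area = |Σ|/2 = 42.75.

42.75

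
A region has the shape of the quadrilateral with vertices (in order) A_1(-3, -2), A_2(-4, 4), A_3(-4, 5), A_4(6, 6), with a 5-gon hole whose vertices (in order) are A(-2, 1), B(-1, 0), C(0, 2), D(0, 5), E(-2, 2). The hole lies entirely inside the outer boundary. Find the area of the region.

30.5

Outer boundary:
Apply the surveyor's formula: 2A = Σ (x_i·y_{i+1} − x_{i+1}·y_i), indices taken mod 4.
A_1→A_2: (-3)(4) − (-4)(-2) = -20
A_2→A_3: (-4)(5) − (-4)(4) = -4
A_3→A_4: (-4)(6) − (6)(5) = -54
A_4→A_1: (6)(-2) − (-3)(6) = 6
Σ = -72
Area = |Σ|/2 = 36.
Hole:
Apply the shoelace formula: 2A = Σ (x_i·y_{i+1} − x_{i+1}·y_i), indices taken mod 5.
Σ = (1) + (-2) + (0) + (10) + (2) = 11
Area = |Σ|/2 = 5.5.
Net area = 36 − 5.5 = 30.5.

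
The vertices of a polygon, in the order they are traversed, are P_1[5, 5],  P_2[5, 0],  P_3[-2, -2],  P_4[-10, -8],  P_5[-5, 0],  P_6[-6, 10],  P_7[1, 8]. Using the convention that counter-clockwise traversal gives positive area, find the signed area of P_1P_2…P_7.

-111

Apply the shoelace (surveyor's) formula: 2A = Σ (x_i·y_{i+1} − x_{i+1}·y_i), indices taken mod 7.
Σ = (-25) + (-10) + (-4) + (-40) + (-50) + (-58) + (-35) = -222
Signed area = Σ/2 = -111 (negative ⇒ clockwise traversal).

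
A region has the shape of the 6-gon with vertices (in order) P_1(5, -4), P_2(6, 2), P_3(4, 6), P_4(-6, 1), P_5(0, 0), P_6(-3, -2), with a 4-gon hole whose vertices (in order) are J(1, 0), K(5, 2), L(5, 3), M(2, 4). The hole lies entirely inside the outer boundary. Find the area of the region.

Outer boundary:
Apply Gauss's area formula: 2A = Σ (x_i·y_{i+1} − x_{i+1}·y_i), indices taken mod 6.
Cross-terms: 34, 28, 40, 0, 0, 22  ⇒  Σ = 124
Area = |Σ|/2 = 62.
Hole:
Apply the surveyor's formula: 2A = Σ (x_i·y_{i+1} − x_{i+1}·y_i), indices taken mod 4.
Cross-terms: 2, 5, 14, -4  ⇒  Σ = 17
Area = |Σ|/2 = 8.5.
Net area = 62 − 8.5 = 53.5.

53.5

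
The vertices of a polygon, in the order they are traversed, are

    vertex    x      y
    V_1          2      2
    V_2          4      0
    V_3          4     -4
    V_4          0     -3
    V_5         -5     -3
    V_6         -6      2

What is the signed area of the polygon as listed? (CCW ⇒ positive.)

Apply the surveyor's formula: 2A = Σ (x_i·y_{i+1} − x_{i+1}·y_i), indices taken mod 6.
V_1→V_2: (2)(0) − (4)(2) = -8
V_2→V_3: (4)(-4) − (4)(0) = -16
V_3→V_4: (4)(-3) − (0)(-4) = -12
V_4→V_5: (0)(-3) − (-5)(-3) = -15
V_5→V_6: (-5)(2) − (-6)(-3) = -28
V_6→V_1: (-6)(2) − (2)(2) = -16
Σ = -95
Signed area = Σ/2 = -47.5 (negative ⇒ clockwise traversal).

-47.5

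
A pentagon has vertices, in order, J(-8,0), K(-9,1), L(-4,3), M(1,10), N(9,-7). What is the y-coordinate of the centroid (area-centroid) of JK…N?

186/227

Apply the shoelace formula. First the cross-terms c_i = x_i·y_{i+1} − x_{i+1}·y_i:
  -8, -23, -43, -97, -56  ⇒  2A = -227, A = -113.5.
Then Σ (y_i + y_{i+1})·c_i = -558, so ȳ = -558 / (6·(-113.5)) = 186/227.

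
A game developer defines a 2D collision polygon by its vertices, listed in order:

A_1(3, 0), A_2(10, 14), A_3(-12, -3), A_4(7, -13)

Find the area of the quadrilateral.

198

Apply the surveyor's formula: 2A = Σ (x_i·y_{i+1} − x_{i+1}·y_i), indices taken mod 4.
Cross-terms: 42, 138, 177, 39  ⇒  Σ = 396
Area = |Σ|/2 = 198.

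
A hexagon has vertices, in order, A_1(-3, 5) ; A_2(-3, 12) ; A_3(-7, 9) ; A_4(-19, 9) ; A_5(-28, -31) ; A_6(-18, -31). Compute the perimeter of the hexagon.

|A_1A_2| = √((0)² + (7)²) = √49 = 7
|A_2A_3| = √((-4)² + (-3)²) = √25 = 5
|A_3A_4| = √((-12)² + (0)²) = √144 = 12
|A_4A_5| = √((-9)² + (-40)²) = √1681 = 41
|A_5A_6| = √((10)² + (0)²) = √100 = 10
|A_6A_1| = √((15)² + (36)²) = √1521 = 39
Perimeter = 7 + 5 + 12 + 41 + 10 + 39 = 114.

114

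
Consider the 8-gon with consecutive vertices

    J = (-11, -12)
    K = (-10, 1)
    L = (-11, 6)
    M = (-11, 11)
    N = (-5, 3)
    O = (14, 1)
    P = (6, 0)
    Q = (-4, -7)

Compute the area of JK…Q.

J→K: (-11)(1) − (-10)(-12) = -131
K→L: (-10)(6) − (-11)(1) = -49
L→M: (-11)(11) − (-11)(6) = -55
M→N: (-11)(3) − (-5)(11) = 22
N→O: (-5)(1) − (14)(3) = -47
O→P: (14)(0) − (6)(1) = -6
P→Q: (6)(-7) − (-4)(0) = -42
Q→J: (-4)(-12) − (-11)(-7) = -29
Σ = -337
Area = |Σ|/2 = 168.5.

168.5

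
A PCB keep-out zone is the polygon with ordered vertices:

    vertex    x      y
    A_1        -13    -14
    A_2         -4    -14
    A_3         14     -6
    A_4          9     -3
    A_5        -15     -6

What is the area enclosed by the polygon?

Σ = (126) + (220) + (12) + (-99) + (132) = 391
Area = |Σ|/2 = 195.5.

195.5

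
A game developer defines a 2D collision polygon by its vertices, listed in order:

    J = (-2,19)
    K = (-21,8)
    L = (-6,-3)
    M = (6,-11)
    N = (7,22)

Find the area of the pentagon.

Apply Gauss's area formula: 2A = Σ (x_i·y_{i+1} − x_{i+1}·y_i), indices taken mod 5.
Σ = (383) + (111) + (84) + (209) + (177) = 964
Area = |Σ|/2 = 482.

482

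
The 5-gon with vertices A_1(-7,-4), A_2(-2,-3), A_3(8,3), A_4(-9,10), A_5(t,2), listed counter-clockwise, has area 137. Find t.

The doubled signed area Σ (x_i y_{i+1} − x_{i+1} y_i) is linear in t.
With t=0 it equals 134; the coefficient of t is -14 (from the two edges through A_5).
So -14·t + 134 = 2·137 = 274 ⇒ t = -10.

-10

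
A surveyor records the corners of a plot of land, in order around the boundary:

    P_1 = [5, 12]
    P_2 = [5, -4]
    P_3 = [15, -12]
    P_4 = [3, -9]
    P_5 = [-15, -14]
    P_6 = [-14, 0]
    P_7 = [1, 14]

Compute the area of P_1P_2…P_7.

403

Σ = (-80) + (0) + (-99) + (-177) + (-196) + (-196) + (-58) = -806
Area = |Σ|/2 = 403.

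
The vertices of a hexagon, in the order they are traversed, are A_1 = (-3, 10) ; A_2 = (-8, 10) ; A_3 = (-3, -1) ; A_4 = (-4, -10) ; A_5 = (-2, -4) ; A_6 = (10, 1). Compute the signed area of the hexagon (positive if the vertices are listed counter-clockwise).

Σ = (50) + (38) + (26) + (-4) + (38) + (103) = 251
Signed area = Σ/2 = 125.5 (positive ⇒ counter-clockwise traversal).

125.5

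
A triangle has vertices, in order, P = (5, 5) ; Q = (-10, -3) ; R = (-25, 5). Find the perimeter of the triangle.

|PQ| = √((-15)² + (-8)²) = √289 = 17
|QR| = √((-15)² + (8)²) = √289 = 17
|RP| = √((30)² + (0)²) = √900 = 30
Perimeter = 17 + 17 + 30 = 64.

64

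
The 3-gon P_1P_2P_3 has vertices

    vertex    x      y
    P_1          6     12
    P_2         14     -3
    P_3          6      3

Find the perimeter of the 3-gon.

36

|P_1P_2| = √((8)² + (-15)²) = √289 = 17
|P_2P_3| = √((-8)² + (6)²) = √100 = 10
|P_3P_1| = √((0)² + (9)²) = √81 = 9
Perimeter = 17 + 10 + 9 = 36.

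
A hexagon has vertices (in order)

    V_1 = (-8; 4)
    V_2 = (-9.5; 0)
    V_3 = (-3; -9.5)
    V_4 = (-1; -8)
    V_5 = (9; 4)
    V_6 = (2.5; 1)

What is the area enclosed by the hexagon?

113.875

Apply Gauss's area formula: 2A = Σ (x_i·y_{i+1} − x_{i+1}·y_i), indices taken mod 6.
V_1→V_2: (-8)(0) − (-9.5)(4) = 38
V_2→V_3: (-9.5)(-9.5) − (-3)(0) = 90.25
V_3→V_4: (-3)(-8) − (-1)(-9.5) = 14.5
V_4→V_5: (-1)(4) − (9)(-8) = 68
V_5→V_6: (9)(1) − (2.5)(4) = -1
V_6→V_1: (2.5)(4) − (-8)(1) = 18
Σ = 227.75
Area = |Σ|/2 = 113.875.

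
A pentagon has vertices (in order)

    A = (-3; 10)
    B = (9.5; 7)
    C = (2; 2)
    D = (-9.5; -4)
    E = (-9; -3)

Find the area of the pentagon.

Apply Gauss's area formula: 2A = Σ (x_i·y_{i+1} − x_{i+1}·y_i), indices taken mod 5.
Cross-terms: -116, 5, 11, -7.5, -99  ⇒  Σ = -206.5
Area = |Σ|/2 = 103.25.

103.25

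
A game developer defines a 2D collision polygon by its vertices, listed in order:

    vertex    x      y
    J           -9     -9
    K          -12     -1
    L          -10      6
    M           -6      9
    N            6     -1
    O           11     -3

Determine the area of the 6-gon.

208

J→K: (-9)(-1) − (-12)(-9) = -99
K→L: (-12)(6) − (-10)(-1) = -82
L→M: (-10)(9) − (-6)(6) = -54
M→N: (-6)(-1) − (6)(9) = -48
N→O: (6)(-3) − (11)(-1) = -7
O→J: (11)(-9) − (-9)(-3) = -126
Σ = -416
Area = |Σ|/2 = 208.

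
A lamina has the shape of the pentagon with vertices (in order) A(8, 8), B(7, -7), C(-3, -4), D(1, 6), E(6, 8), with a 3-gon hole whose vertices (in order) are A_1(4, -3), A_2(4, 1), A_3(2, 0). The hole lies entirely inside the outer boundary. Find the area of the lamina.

Outer boundary:
Σ = (-112) + (-49) + (-14) + (-28) + (-16) = -219
Area = |Σ|/2 = 109.5.
Hole:
Cross-terms: 16, -2, -6  ⇒  Σ = 8
Area = |Σ|/2 = 4.
Net area = 109.5 − 4 = 105.5.

105.5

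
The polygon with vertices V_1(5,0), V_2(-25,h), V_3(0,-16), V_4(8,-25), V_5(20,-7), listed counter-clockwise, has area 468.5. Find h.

The doubled signed area Σ (x_i y_{i+1} − x_{i+1} y_i) is linear in h.
With h=0 it equals 1007; the coefficient of h is 5 (from the two edges through V_2).
So 5·h + 1007 = 2·468.5 = 937 ⇒ h = -14.

-14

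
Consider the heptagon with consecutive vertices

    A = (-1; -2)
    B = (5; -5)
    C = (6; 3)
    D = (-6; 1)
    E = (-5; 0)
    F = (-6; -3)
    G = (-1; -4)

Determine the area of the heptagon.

61.5

Apply the surveyor's formula: 2A = Σ (x_i·y_{i+1} − x_{i+1}·y_i), indices taken mod 7.
Σ = (15) + (45) + (24) + (5) + (15) + (21) + (-2) = 123
Area = |Σ|/2 = 61.5.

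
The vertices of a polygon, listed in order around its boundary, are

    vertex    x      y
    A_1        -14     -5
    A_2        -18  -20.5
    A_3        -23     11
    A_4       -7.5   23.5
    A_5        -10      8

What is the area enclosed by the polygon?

Σ = (197) + (-669.5) + (-458) + (175) + (162) = -593.5
Area = |Σ|/2 = 296.75.

296.75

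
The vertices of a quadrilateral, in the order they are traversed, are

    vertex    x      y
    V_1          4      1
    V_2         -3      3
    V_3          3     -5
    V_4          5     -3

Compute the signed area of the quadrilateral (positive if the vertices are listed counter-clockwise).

Apply Gauss's area formula: 2A = Σ (x_i·y_{i+1} − x_{i+1}·y_i), indices taken mod 4.
Cross-terms: 15, 6, 16, 17  ⇒  Σ = 54
Signed area = Σ/2 = 27 (positive ⇒ counter-clockwise traversal).

27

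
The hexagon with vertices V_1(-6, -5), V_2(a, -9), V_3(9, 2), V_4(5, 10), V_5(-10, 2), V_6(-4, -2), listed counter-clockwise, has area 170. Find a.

-3

Write out the shoelace sum; only the two edges meeting at V_2 involve a:
2·Area = [((-6)·(-9) − a·(-5)) + (a·2 − 9·(-9))] + 226
       = 7·a + 361 = 340
⇒ a = -3.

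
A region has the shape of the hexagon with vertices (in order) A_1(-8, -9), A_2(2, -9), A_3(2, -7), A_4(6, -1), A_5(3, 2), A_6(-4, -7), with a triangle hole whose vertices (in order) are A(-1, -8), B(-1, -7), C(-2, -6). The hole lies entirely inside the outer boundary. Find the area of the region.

57.5

Outer boundary:
A_1→A_2: (-8)(-9) − (2)(-9) = 90
A_2→A_3: (2)(-7) − (2)(-9) = 4
A_3→A_4: (2)(-1) − (6)(-7) = 40
A_4→A_5: (6)(2) − (3)(-1) = 15
A_5→A_6: (3)(-7) − (-4)(2) = -13
A_6→A_1: (-4)(-9) − (-8)(-7) = -20
Σ = 116
Area = |Σ|/2 = 58.
Hole:
Σ = (-1) + (-8) + (10) = 1
Area = |Σ|/2 = 0.5.
Net area = 58 − 0.5 = 57.5.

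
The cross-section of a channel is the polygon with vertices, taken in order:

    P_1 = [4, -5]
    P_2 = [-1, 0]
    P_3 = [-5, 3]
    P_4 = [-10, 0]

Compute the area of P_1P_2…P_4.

36

Σ = (-5) + (-3) + (30) + (50) = 72
Area = |Σ|/2 = 36.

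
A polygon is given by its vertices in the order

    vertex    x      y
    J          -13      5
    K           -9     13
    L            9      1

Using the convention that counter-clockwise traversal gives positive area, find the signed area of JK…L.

Apply Gauss's area formula: 2A = Σ (x_i·y_{i+1} − x_{i+1}·y_i), indices taken mod 3.
Σ = (-124) + (-126) + (58) = -192
Signed area = Σ/2 = -96 (negative ⇒ clockwise traversal).

-96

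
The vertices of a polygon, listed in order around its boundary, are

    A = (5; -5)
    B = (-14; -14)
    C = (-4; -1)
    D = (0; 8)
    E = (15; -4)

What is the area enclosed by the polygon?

194.5

Apply the shoelace (surveyor's) formula: 2A = Σ (x_i·y_{i+1} − x_{i+1}·y_i), indices taken mod 5.
Σ = (-140) + (-42) + (-32) + (-120) + (-55) = -389
Area = |Σ|/2 = 194.5.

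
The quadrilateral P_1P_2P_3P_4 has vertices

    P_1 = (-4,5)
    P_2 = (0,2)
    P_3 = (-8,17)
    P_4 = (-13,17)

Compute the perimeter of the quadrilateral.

|P_1P_2| = √((4)² + (-3)²) = √25 = 5
|P_2P_3| = √((-8)² + (15)²) = √289 = 17
|P_3P_4| = √((-5)² + (0)²) = √25 = 5
|P_4P_1| = √((9)² + (-12)²) = √225 = 15
Perimeter = 5 + 17 + 5 + 15 = 42.

42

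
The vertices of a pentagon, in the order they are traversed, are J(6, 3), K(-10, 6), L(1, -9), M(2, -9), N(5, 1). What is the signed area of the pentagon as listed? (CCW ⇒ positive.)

107.5

Apply the shoelace (surveyor's) formula: 2A = Σ (x_i·y_{i+1} − x_{i+1}·y_i), indices taken mod 5.
Cross-terms: 66, 84, 9, 47, 9  ⇒  Σ = 215
Signed area = Σ/2 = 107.5 (positive ⇒ counter-clockwise traversal).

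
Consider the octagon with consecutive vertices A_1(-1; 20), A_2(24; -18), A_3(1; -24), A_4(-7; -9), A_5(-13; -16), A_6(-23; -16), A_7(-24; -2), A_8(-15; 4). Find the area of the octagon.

1061

Cross-terms: -462, -558, -177, -5, -160, -338, -126, -296  ⇒  Σ = -2122
Area = |Σ|/2 = 1061.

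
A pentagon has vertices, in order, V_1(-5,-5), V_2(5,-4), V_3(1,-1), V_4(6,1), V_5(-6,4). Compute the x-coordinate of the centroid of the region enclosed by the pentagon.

-169/131

Apply the shoelace (surveyor's) formula. First the cross-terms c_i = x_i·y_{i+1} − x_{i+1}·y_i:
  45, -1, 7, 30, 50  ⇒  2A = 131, A = 65.5.
Then Σ (x_i + x_{i+1})·c_i = -507, so x̄ = -507 / (6·65.5) = -169/131.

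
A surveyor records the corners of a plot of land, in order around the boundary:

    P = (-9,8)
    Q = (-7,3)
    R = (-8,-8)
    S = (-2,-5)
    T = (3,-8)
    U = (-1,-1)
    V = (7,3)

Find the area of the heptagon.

Apply the surveyor's formula: 2A = Σ (x_i·y_{i+1} − x_{i+1}·y_i), indices taken mod 7.
P→Q: (-9)(3) − (-7)(8) = 29
Q→R: (-7)(-8) − (-8)(3) = 80
R→S: (-8)(-5) − (-2)(-8) = 24
S→T: (-2)(-8) − (3)(-5) = 31
T→U: (3)(-1) − (-1)(-8) = -11
U→V: (-1)(3) − (7)(-1) = 4
V→P: (7)(8) − (-9)(3) = 83
Σ = 240
Area = |Σ|/2 = 120.

120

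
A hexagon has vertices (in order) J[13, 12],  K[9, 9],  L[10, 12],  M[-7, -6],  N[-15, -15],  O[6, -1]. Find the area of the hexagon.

J→K: (13)(9) − (9)(12) = 9
K→L: (9)(12) − (10)(9) = 18
L→M: (10)(-6) − (-7)(12) = 24
M→N: (-7)(-15) − (-15)(-6) = 15
N→O: (-15)(-1) − (6)(-15) = 105
O→J: (6)(12) − (13)(-1) = 85
Σ = 256
Area = |Σ|/2 = 128.

128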